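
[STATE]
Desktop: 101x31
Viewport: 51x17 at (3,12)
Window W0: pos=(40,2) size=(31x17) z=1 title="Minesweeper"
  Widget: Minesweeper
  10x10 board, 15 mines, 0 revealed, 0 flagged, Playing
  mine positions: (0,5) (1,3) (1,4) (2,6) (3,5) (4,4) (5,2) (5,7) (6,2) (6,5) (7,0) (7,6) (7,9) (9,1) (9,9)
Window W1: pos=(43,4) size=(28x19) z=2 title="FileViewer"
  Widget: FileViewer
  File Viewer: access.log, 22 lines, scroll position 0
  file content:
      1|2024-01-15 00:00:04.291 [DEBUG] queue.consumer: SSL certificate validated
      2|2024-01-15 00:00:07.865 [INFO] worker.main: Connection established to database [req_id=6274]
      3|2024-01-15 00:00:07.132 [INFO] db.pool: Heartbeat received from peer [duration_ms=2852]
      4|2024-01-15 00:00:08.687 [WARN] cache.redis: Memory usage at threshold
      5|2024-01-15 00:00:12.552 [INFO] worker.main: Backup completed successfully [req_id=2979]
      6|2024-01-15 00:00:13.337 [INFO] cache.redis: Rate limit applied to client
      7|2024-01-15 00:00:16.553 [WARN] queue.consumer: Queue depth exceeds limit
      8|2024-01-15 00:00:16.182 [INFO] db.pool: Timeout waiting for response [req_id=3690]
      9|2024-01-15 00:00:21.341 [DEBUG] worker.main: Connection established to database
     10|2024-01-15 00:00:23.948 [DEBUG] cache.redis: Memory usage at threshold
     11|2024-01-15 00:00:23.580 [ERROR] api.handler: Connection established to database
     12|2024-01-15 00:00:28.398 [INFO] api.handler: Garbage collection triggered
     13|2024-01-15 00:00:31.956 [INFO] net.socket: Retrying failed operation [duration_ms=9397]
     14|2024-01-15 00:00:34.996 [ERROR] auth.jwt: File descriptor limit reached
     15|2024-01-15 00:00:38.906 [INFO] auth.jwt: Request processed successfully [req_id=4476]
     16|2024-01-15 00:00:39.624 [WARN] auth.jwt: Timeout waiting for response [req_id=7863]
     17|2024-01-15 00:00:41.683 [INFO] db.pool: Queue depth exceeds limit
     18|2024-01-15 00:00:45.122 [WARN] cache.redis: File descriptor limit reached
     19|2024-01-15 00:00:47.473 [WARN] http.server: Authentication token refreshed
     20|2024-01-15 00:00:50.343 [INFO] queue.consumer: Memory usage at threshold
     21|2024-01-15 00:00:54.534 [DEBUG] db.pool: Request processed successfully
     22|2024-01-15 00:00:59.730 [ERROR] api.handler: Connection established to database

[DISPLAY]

                                     ┃■■┃2024-01-15
                                     ┃■■┃2024-01-15
                                     ┃■■┃2024-01-15
                                     ┃  ┃2024-01-15
                                     ┃  ┃2024-01-15
                                     ┃  ┃2024-01-15
                                     ┗━━┃2024-01-15
                                        ┃2024-01-15
                                        ┃2024-01-15
                                        ┃2024-01-15
                                        ┗━━━━━━━━━━
                                                   
                                                   
                                                   
                                                   
                                                   
                                                   


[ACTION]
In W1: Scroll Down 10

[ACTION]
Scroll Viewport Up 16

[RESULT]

                                                   
                                                   
                                     ┏━━━━━━━━━━━━━
                                     ┃ Minesweeper 
                                     ┠──┏━━━━━━━━━━
                                     ┃■■┃ FileViewe
                                     ┃■■┠──────────
                                     ┃■■┃2024-01-15
                                     ┃■■┃2024-01-15
                                     ┃■■┃2024-01-15
                                     ┃■■┃2024-01-15
                                     ┃■■┃2024-01-15
                                     ┃■■┃2024-01-15
                                     ┃■■┃2024-01-15
                                     ┃■■┃2024-01-15
                                     ┃  ┃2024-01-15
                                     ┃  ┃2024-01-15


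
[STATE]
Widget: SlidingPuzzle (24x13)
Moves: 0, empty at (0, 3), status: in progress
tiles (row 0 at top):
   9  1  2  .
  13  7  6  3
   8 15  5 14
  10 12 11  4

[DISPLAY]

┌────┬────┬────┬────┐   
│  9 │  1 │  2 │    │   
├────┼────┼────┼────┤   
│ 13 │  7 │  6 │  3 │   
├────┼────┼────┼────┤   
│  8 │ 15 │  5 │ 14 │   
├────┼────┼────┼────┤   
│ 10 │ 12 │ 11 │  4 │   
└────┴────┴────┴────┘   
Moves: 0                
                        
                        
                        


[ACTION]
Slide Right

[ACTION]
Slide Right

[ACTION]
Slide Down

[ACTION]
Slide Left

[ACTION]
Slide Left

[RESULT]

┌────┬────┬────┬────┐   
│  9 │  1 │  2 │    │   
├────┼────┼────┼────┤   
│ 13 │  7 │  6 │  3 │   
├────┼────┼────┼────┤   
│  8 │ 15 │  5 │ 14 │   
├────┼────┼────┼────┤   
│ 10 │ 12 │ 11 │  4 │   
└────┴────┴────┴────┘   
Moves: 4                
                        
                        
                        


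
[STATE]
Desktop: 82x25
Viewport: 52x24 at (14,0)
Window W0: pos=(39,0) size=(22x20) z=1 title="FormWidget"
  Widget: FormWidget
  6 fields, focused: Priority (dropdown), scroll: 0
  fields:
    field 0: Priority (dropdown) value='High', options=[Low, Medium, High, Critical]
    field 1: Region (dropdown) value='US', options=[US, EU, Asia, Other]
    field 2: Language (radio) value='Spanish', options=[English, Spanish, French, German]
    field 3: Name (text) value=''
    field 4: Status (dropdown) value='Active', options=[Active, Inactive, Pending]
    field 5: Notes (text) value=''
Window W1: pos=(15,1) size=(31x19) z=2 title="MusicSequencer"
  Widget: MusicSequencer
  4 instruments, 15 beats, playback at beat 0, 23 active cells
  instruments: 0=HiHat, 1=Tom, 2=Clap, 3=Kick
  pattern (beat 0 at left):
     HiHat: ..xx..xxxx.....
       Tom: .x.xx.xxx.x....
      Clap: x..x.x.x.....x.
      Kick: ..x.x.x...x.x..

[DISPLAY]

                         ┏━━━━━━━━━━━━━━━━━━━━┓     
 ┏━━━━━━━━━━━━━━━━━━━━━━━━━━━━━┓idget         ┃     
 ┃ MusicSequencer              ┃──────────────┨     
 ┠─────────────────────────────┨rity:   [Hig▼]┃     
 ┃      ▼12345678901234        ┃on:     [US ▼]┃     
 ┃ HiHat··██··████·····        ┃uage:   ( ) En┃     
 ┃   Tom·█·██·███·█····        ┃:       [    ]┃     
 ┃  Clap█··█·█·█·····█·        ┃us:     [Act▼]┃     
 ┃  Kick··█·█·█···█·█··        ┃s:      [    ]┃     
 ┃                             ┃              ┃     
 ┃                             ┃              ┃     
 ┃                             ┃              ┃     
 ┃                             ┃              ┃     
 ┃                             ┃              ┃     
 ┃                             ┃              ┃     
 ┃                             ┃              ┃     
 ┃                             ┃              ┃     
 ┃                             ┃              ┃     
 ┃                             ┃              ┃     
 ┗━━━━━━━━━━━━━━━━━━━━━━━━━━━━━┛━━━━━━━━━━━━━━┛     
                                                    
                                                    
                                                    
                                                    


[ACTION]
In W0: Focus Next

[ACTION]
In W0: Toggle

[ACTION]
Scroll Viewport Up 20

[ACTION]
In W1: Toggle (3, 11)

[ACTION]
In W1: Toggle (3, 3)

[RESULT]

                         ┏━━━━━━━━━━━━━━━━━━━━┓     
 ┏━━━━━━━━━━━━━━━━━━━━━━━━━━━━━┓idget         ┃     
 ┃ MusicSequencer              ┃──────────────┨     
 ┠─────────────────────────────┨rity:   [Hig▼]┃     
 ┃      ▼12345678901234        ┃on:     [US ▼]┃     
 ┃ HiHat··██··████·····        ┃uage:   ( ) En┃     
 ┃   Tom·█·██·███·█····        ┃:       [    ]┃     
 ┃  Clap█··█·█·█·····█·        ┃us:     [Act▼]┃     
 ┃  Kick··███·█···███··        ┃s:      [    ]┃     
 ┃                             ┃              ┃     
 ┃                             ┃              ┃     
 ┃                             ┃              ┃     
 ┃                             ┃              ┃     
 ┃                             ┃              ┃     
 ┃                             ┃              ┃     
 ┃                             ┃              ┃     
 ┃                             ┃              ┃     
 ┃                             ┃              ┃     
 ┃                             ┃              ┃     
 ┗━━━━━━━━━━━━━━━━━━━━━━━━━━━━━┛━━━━━━━━━━━━━━┛     
                                                    
                                                    
                                                    
                                                    


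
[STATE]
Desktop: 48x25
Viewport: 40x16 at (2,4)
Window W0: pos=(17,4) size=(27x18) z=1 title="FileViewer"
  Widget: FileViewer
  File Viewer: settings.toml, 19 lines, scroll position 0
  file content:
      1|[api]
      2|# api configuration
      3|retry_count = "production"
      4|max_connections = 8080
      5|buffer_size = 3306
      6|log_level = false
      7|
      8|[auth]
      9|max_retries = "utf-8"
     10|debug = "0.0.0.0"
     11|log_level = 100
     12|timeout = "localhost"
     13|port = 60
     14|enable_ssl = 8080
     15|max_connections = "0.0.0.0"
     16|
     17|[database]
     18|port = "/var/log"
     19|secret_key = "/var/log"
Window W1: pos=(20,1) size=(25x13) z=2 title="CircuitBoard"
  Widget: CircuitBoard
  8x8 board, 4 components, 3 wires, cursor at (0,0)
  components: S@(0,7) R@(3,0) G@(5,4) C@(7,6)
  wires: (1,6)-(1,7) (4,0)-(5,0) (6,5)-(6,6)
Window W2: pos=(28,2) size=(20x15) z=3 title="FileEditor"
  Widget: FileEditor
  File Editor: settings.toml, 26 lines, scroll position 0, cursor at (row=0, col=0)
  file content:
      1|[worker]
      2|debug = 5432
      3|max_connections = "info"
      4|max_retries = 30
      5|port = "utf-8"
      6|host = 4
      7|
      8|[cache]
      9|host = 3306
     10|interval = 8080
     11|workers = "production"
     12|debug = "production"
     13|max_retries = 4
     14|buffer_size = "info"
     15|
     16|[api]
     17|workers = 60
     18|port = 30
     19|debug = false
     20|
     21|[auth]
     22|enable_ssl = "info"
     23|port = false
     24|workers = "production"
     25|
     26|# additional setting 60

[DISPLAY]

               ┏━━┃   0 1 ┠─────────────
               ┃ F┃0  [.] ┃█worker]     
               ┠──┃       ┃debug = 5432 
               ┃[a┃1      ┃max_connectio
               ┃# ┃       ┃max_retries =
               ┃re┃2      ┃port = "utf-8
               ┃ma┃       ┃host = 4     
               ┃bu┃3   R  ┃             
               ┃lo┃       ┃[cache]      
               ┃  ┗━━━━━━━┃host = 3306  
               ┃[auth]    ┃interval = 80
               ┃max_retrie┃workers = "pr
               ┃debug = "0┗━━━━━━━━━━━━━
               ┃log_level = 100         
               ┃timeout = "localhost"   
               ┃port = 60               


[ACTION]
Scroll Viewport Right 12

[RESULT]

         ┏━━┃   0 1 ┠──────────────────┨
         ┃ F┃0  [.] ┃█worker]         ▲┃
         ┠──┃       ┃debug = 5432     █┃
         ┃[a┃1      ┃max_connections =░┃
         ┃# ┃       ┃max_retries = 30 ░┃
         ┃re┃2      ┃port = "utf-8"   ░┃
         ┃ma┃       ┃host = 4         ░┃
         ┃bu┃3   R  ┃                 ░┃
         ┃lo┃       ┃[cache]          ░┃
         ┃  ┗━━━━━━━┃host = 3306      ░┃
         ┃[auth]    ┃interval = 8080  ░┃
         ┃max_retrie┃workers = "produc▼┃
         ┃debug = "0┗━━━━━━━━━━━━━━━━━━┛
         ┃log_level = 100         ░┃    
         ┃timeout = "localhost"   ░┃    
         ┃port = 60               ░┃    


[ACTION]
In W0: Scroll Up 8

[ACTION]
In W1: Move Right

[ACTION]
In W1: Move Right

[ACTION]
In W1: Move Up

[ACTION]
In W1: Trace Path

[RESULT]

         ┏━━┃   0 1 ┠──────────────────┨
         ┃ F┃0      ┃█worker]         ▲┃
         ┠──┃       ┃debug = 5432     █┃
         ┃[a┃1      ┃max_connections =░┃
         ┃# ┃       ┃max_retries = 30 ░┃
         ┃re┃2      ┃port = "utf-8"   ░┃
         ┃ma┃       ┃host = 4         ░┃
         ┃bu┃3   R  ┃                 ░┃
         ┃lo┃       ┃[cache]          ░┃
         ┃  ┗━━━━━━━┃host = 3306      ░┃
         ┃[auth]    ┃interval = 8080  ░┃
         ┃max_retrie┃workers = "produc▼┃
         ┃debug = "0┗━━━━━━━━━━━━━━━━━━┛
         ┃log_level = 100         ░┃    
         ┃timeout = "localhost"   ░┃    
         ┃port = 60               ░┃    


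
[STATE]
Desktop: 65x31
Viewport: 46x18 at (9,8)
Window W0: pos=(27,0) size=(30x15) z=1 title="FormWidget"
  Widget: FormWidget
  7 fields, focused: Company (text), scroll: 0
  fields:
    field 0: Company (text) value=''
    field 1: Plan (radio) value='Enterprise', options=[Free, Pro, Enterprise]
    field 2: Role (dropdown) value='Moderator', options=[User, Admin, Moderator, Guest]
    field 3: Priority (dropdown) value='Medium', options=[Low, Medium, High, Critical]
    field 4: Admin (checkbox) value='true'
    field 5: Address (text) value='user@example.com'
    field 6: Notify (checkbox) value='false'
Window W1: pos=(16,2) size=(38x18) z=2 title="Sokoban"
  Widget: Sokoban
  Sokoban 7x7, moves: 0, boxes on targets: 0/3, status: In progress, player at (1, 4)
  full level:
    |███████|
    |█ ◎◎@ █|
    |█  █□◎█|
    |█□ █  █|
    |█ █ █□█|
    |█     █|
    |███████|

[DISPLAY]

       ┃█□ █  █                             ┃e
       ┃█ █ █□█                             ┃ 
       ┃█     █                             ┃ 
       ┃███████                             ┃ 
       ┃Moves: 0  0/3                       ┃ 
       ┃                                    ┃ 
       ┃                                    ┃━
       ┃                                    ┃ 
       ┃                                    ┃ 
       ┃                                    ┃ 
       ┃                                    ┃ 
       ┗━━━━━━━━━━━━━━━━━━━━━━━━━━━━━━━━━━━━┛ 
                                              
                                              
                                              
                                              
                                              
                                              


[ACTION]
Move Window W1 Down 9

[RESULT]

                  ┃  Address:    [user@example
                  ┃  Notify:     [ ]          
                  ┃                           
       ┏━━━━━━━━━━━━━━━━━━━━━━━━━━━━━━━━━━━━┓ 
       ┃ Sokoban                            ┃ 
       ┠────────────────────────────────────┨ 
       ┃███████                             ┃━
       ┃█ ◎◎@ █                             ┃ 
       ┃█  █□◎█                             ┃ 
       ┃█□ █  █                             ┃ 
       ┃█ █ █□█                             ┃ 
       ┃█     █                             ┃ 
       ┃███████                             ┃ 
       ┃Moves: 0  0/3                       ┃ 
       ┃                                    ┃ 
       ┃                                    ┃ 
       ┃                                    ┃ 
       ┃                                    ┃ 


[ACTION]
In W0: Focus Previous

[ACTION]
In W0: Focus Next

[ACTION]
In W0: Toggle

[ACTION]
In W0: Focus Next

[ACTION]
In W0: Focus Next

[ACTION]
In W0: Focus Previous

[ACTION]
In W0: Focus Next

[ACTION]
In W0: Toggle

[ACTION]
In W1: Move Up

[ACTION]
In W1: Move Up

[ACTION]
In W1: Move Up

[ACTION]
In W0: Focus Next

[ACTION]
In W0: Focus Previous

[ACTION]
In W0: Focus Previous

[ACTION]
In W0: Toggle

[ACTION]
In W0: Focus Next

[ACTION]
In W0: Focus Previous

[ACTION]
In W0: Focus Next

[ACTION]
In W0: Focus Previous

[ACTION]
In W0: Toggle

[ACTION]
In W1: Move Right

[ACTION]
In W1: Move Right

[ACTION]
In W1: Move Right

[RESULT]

                  ┃  Address:    [user@example
                  ┃  Notify:     [ ]          
                  ┃                           
       ┏━━━━━━━━━━━━━━━━━━━━━━━━━━━━━━━━━━━━┓ 
       ┃ Sokoban                            ┃ 
       ┠────────────────────────────────────┨ 
       ┃███████                             ┃━
       ┃█ ◎◎ @█                             ┃ 
       ┃█  █□◎█                             ┃ 
       ┃█□ █  █                             ┃ 
       ┃█ █ █□█                             ┃ 
       ┃█     █                             ┃ 
       ┃███████                             ┃ 
       ┃Moves: 1  0/3                       ┃ 
       ┃                                    ┃ 
       ┃                                    ┃ 
       ┃                                    ┃ 
       ┃                                    ┃ 


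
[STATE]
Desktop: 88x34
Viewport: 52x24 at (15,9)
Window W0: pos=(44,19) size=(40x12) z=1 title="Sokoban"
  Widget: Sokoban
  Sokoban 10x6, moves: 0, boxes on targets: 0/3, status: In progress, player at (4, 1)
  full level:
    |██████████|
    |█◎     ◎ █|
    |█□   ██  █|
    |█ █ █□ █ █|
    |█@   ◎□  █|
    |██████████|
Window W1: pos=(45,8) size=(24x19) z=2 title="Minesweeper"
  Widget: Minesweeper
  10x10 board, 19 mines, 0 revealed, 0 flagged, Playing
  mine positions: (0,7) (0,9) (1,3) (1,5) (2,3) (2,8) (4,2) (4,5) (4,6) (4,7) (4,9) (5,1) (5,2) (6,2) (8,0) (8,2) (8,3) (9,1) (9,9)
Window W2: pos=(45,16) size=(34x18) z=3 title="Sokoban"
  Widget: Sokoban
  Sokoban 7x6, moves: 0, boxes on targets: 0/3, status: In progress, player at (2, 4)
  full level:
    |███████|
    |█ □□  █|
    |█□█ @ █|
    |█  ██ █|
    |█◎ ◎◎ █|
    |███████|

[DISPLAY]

                              ┃ Minesweeper         
                              ┠─────────────────────
                              ┃■■■■■■■■■■           
                              ┃■■■■■■■■■■           
                              ┃■■■■■■■■■■           
                              ┃■■■■■■■■■■           
                              ┃■■■■■■■■■■           
                              ┏━━━━━━━━━━━━━━━━━━━━━
                              ┃ Sokoban             
                              ┠─────────────────────
                             ┏┃███████              
                             ┃┃█ □□  █              
                             ┠┃█□█ @ █              
                             ┃┃█  ██ █              
                             ┃┃█◎ ◎◎ █              
                             ┃┃███████              
                             ┃┃Moves: 0  0/3        
                             ┃┃                     
                             ┃┃                     
                             ┃┃                     
                             ┃┃                     
                             ┗┃                     
                              ┃                     
                              ┃                     


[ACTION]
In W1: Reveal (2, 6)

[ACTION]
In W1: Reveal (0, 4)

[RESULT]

                              ┃ Minesweeper         
                              ┠─────────────────────
                              ┃■■■■2■■■■■           
                              ┃■■■■■■■■■■           
                              ┃■■■■■■1■■■           
                              ┃■■■■■■■■■■           
                              ┃■■■■■■■■■■           
                              ┏━━━━━━━━━━━━━━━━━━━━━
                              ┃ Sokoban             
                              ┠─────────────────────
                             ┏┃███████              
                             ┃┃█ □□  █              
                             ┠┃█□█ @ █              
                             ┃┃█  ██ █              
                             ┃┃█◎ ◎◎ █              
                             ┃┃███████              
                             ┃┃Moves: 0  0/3        
                             ┃┃                     
                             ┃┃                     
                             ┃┃                     
                             ┃┃                     
                             ┗┃                     
                              ┃                     
                              ┃                     


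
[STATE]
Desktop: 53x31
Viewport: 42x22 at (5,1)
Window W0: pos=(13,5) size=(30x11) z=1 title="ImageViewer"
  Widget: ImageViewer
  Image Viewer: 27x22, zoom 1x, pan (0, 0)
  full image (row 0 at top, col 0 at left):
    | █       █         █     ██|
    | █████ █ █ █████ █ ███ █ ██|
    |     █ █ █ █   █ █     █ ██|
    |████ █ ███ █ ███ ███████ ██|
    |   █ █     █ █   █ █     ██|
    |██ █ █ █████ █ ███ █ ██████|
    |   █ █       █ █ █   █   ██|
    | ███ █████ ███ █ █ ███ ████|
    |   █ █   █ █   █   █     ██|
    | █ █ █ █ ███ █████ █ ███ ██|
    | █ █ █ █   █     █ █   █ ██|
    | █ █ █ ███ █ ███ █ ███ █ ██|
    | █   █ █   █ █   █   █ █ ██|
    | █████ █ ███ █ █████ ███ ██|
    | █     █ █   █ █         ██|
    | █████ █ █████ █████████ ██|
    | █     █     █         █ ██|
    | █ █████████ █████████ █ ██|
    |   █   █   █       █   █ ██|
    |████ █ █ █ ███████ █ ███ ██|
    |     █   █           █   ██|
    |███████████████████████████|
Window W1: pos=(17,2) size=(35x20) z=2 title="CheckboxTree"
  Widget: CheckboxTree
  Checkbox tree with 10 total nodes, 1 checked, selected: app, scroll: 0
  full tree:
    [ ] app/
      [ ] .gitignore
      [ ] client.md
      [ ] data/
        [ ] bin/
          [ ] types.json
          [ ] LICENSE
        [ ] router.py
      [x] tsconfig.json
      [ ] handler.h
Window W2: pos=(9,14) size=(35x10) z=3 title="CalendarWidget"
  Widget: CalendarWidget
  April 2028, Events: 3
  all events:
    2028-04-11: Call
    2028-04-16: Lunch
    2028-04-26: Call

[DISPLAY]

                                          
            ┏━━━━━━━━━━━━━━━━━━━━━━━━━━━━━
            ┃ CheckboxTree                
            ┠─────────────────────────────
        ┏━━━┃>[-] app/                    
        ┃ Im┃   [ ] .gitignore            
        ┠───┃   [ ] client.md             
        ┃ █ ┃   [ ] data/                 
        ┃ ██┃     [ ] bin/                
        ┃   ┃       [ ] types.json        
        ┃███┃       [ ] LICENSE           
        ┃   ┃     [ ] router.py           
        ┃██ ┃   [x] tsconfig.json         
    ┏━━━━━━━━━━━━━━━━━━━━━━━━━━━━━━━━━┓   
    ┃ CalendarWidget                  ┃   
    ┠─────────────────────────────────┨   
    ┃            April 2028           ┃   
    ┃Mo Tu We Th Fr Sa Su             ┃   
    ┃                1  2             ┃   
    ┃ 3  4  5  6  7  8  9             ┃   
    ┃10 11* 12 13 14 15 16*           ┃━━━
    ┃17 18 19 20 21 22 23             ┃   


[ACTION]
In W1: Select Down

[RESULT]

                                          
            ┏━━━━━━━━━━━━━━━━━━━━━━━━━━━━━
            ┃ CheckboxTree                
            ┠─────────────────────────────
        ┏━━━┃ [-] app/                    
        ┃ Im┃>  [ ] .gitignore            
        ┠───┃   [ ] client.md             
        ┃ █ ┃   [ ] data/                 
        ┃ ██┃     [ ] bin/                
        ┃   ┃       [ ] types.json        
        ┃███┃       [ ] LICENSE           
        ┃   ┃     [ ] router.py           
        ┃██ ┃   [x] tsconfig.json         
    ┏━━━━━━━━━━━━━━━━━━━━━━━━━━━━━━━━━┓   
    ┃ CalendarWidget                  ┃   
    ┠─────────────────────────────────┨   
    ┃            April 2028           ┃   
    ┃Mo Tu We Th Fr Sa Su             ┃   
    ┃                1  2             ┃   
    ┃ 3  4  5  6  7  8  9             ┃   
    ┃10 11* 12 13 14 15 16*           ┃━━━
    ┃17 18 19 20 21 22 23             ┃   


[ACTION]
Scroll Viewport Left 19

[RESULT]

                                          
                 ┏━━━━━━━━━━━━━━━━━━━━━━━━
                 ┃ CheckboxTree           
                 ┠────────────────────────
             ┏━━━┃ [-] app/               
             ┃ Im┃>  [ ] .gitignore       
             ┠───┃   [ ] client.md        
             ┃ █ ┃   [ ] data/            
             ┃ ██┃     [ ] bin/           
             ┃   ┃       [ ] types.json   
             ┃███┃       [ ] LICENSE      
             ┃   ┃     [ ] router.py      
             ┃██ ┃   [x] tsconfig.json    
         ┏━━━━━━━━━━━━━━━━━━━━━━━━━━━━━━━━
         ┃ CalendarWidget                 
         ┠────────────────────────────────
         ┃            April 2028          
         ┃Mo Tu We Th Fr Sa Su            
         ┃                1  2            
         ┃ 3  4  5  6  7  8  9            
         ┃10 11* 12 13 14 15 16*          
         ┃17 18 19 20 21 22 23            


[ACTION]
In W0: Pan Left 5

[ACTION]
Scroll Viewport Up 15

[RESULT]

                                          
                                          
                 ┏━━━━━━━━━━━━━━━━━━━━━━━━
                 ┃ CheckboxTree           
                 ┠────────────────────────
             ┏━━━┃ [-] app/               
             ┃ Im┃>  [ ] .gitignore       
             ┠───┃   [ ] client.md        
             ┃ █ ┃   [ ] data/            
             ┃ ██┃     [ ] bin/           
             ┃   ┃       [ ] types.json   
             ┃███┃       [ ] LICENSE      
             ┃   ┃     [ ] router.py      
             ┃██ ┃   [x] tsconfig.json    
         ┏━━━━━━━━━━━━━━━━━━━━━━━━━━━━━━━━
         ┃ CalendarWidget                 
         ┠────────────────────────────────
         ┃            April 2028          
         ┃Mo Tu We Th Fr Sa Su            
         ┃                1  2            
         ┃ 3  4  5  6  7  8  9            
         ┃10 11* 12 13 14 15 16*          


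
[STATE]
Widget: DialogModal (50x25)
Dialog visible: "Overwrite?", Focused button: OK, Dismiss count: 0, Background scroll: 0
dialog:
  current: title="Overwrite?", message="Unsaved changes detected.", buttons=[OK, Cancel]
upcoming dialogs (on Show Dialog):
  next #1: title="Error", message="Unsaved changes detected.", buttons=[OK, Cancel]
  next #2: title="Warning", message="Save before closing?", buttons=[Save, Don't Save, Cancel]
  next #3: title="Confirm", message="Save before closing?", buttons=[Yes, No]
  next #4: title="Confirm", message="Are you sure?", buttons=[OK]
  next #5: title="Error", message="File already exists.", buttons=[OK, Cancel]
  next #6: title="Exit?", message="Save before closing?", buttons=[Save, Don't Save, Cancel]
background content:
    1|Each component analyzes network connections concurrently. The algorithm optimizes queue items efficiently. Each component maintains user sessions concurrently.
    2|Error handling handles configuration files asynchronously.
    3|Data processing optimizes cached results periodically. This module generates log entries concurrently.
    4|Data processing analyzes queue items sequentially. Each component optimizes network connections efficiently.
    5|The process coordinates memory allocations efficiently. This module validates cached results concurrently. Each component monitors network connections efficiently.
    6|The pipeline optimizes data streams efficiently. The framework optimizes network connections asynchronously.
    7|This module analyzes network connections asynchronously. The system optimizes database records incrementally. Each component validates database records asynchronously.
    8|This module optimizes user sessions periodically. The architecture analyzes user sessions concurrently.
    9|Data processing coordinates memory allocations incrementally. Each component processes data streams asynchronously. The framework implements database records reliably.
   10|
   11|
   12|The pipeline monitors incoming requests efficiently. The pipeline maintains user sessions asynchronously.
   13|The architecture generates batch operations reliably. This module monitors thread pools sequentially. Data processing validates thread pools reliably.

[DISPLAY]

Each component analyzes network connections concur
Error handling handles configuration files asynchr
Data processing optimizes cached results periodica
Data processing analyzes queue items sequentially.
The process coordinates memory allocations efficie
The pipeline optimizes data streams efficiently. T
This module analyzes network connections asynchron
This module optimizes user sessions periodically. 
Data processing coordinates memory allocations inc
                                                  
          ┌───────────────────────────┐           
The pipeli│         Overwrite?        │ efficientl
The archit│ Unsaved changes detected. │ions reliab
          │       [OK]  Cancel        │           
          └───────────────────────────┘           
                                                  
                                                  
                                                  
                                                  
                                                  
                                                  
                                                  
                                                  
                                                  
                                                  


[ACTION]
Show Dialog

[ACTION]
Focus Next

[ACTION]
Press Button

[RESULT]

Each component analyzes network connections concur
Error handling handles configuration files asynchr
Data processing optimizes cached results periodica
Data processing analyzes queue items sequentially.
The process coordinates memory allocations efficie
The pipeline optimizes data streams efficiently. T
This module analyzes network connections asynchron
This module optimizes user sessions periodically. 
Data processing coordinates memory allocations inc
                                                  
                                                  
The pipeline monitors incoming requests efficientl
The architecture generates batch operations reliab
                                                  
                                                  
                                                  
                                                  
                                                  
                                                  
                                                  
                                                  
                                                  
                                                  
                                                  
                                                  


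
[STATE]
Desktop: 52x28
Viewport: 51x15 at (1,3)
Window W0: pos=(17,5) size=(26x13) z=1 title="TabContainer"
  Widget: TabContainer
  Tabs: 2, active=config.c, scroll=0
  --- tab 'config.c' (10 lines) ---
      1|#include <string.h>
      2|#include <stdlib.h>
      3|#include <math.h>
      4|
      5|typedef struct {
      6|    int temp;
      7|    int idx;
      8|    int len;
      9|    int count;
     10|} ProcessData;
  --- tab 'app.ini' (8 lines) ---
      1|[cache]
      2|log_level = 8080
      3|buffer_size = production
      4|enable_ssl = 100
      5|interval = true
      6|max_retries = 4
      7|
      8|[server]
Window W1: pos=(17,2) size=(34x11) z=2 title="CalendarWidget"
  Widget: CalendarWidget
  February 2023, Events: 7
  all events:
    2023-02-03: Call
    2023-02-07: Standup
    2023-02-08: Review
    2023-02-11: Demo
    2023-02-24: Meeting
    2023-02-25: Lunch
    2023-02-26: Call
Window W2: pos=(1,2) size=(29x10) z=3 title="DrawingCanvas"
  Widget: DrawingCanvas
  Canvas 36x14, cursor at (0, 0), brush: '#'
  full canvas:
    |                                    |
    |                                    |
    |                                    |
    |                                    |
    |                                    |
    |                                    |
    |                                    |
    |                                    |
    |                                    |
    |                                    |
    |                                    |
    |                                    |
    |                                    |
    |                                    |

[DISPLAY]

┃ DrawingCanvas             ┃get                 ┃ 
┠───────────────────────────┨────────────────────┨ 
┃+                          ┃ruary 2023          ┃ 
┃                           ┃Fr Sa Su            ┃ 
┃                           ┃ 3*  4  5           ┃ 
┃                           ┃9 10 11* 12         ┃ 
┃                           ┃17 18 19            ┃ 
┃                           ┃24* 25* 26*         ┃ 
┗━━━━━━━━━━━━━━━━━━━━━━━━━━━┛                    ┃ 
                ┗━━━━━━━━━━━━━━━━━━━━━━━━━━━━━━━━┛ 
                ┃                        ┃         
                ┃typedef struct {        ┃         
                ┃    int temp;           ┃         
                ┃    int idx;            ┃         
                ┗━━━━━━━━━━━━━━━━━━━━━━━━┛         


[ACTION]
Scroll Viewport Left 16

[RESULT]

 ┃ DrawingCanvas             ┃get                 ┃
 ┠───────────────────────────┨────────────────────┨
 ┃+                          ┃ruary 2023          ┃
 ┃                           ┃Fr Sa Su            ┃
 ┃                           ┃ 3*  4  5           ┃
 ┃                           ┃9 10 11* 12         ┃
 ┃                           ┃17 18 19            ┃
 ┃                           ┃24* 25* 26*         ┃
 ┗━━━━━━━━━━━━━━━━━━━━━━━━━━━┛                    ┃
                 ┗━━━━━━━━━━━━━━━━━━━━━━━━━━━━━━━━┛
                 ┃                        ┃        
                 ┃typedef struct {        ┃        
                 ┃    int temp;           ┃        
                 ┃    int idx;            ┃        
                 ┗━━━━━━━━━━━━━━━━━━━━━━━━┛        


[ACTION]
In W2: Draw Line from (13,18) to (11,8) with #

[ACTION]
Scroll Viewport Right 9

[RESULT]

┃ DrawingCanvas             ┃get                 ┃ 
┠───────────────────────────┨────────────────────┨ 
┃+                          ┃ruary 2023          ┃ 
┃                           ┃Fr Sa Su            ┃ 
┃                           ┃ 3*  4  5           ┃ 
┃                           ┃9 10 11* 12         ┃ 
┃                           ┃17 18 19            ┃ 
┃                           ┃24* 25* 26*         ┃ 
┗━━━━━━━━━━━━━━━━━━━━━━━━━━━┛                    ┃ 
                ┗━━━━━━━━━━━━━━━━━━━━━━━━━━━━━━━━┛ 
                ┃                        ┃         
                ┃typedef struct {        ┃         
                ┃    int temp;           ┃         
                ┃    int idx;            ┃         
                ┗━━━━━━━━━━━━━━━━━━━━━━━━┛         
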